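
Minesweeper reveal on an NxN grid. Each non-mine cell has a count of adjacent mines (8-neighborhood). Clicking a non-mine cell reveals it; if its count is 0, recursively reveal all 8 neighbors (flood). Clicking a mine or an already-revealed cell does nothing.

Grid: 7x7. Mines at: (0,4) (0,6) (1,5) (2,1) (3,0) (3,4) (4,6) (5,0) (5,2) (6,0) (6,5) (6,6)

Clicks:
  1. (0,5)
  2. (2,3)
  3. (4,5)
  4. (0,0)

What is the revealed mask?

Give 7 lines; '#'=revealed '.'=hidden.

Click 1 (0,5) count=3: revealed 1 new [(0,5)] -> total=1
Click 2 (2,3) count=1: revealed 1 new [(2,3)] -> total=2
Click 3 (4,5) count=2: revealed 1 new [(4,5)] -> total=3
Click 4 (0,0) count=0: revealed 8 new [(0,0) (0,1) (0,2) (0,3) (1,0) (1,1) (1,2) (1,3)] -> total=11

Answer: ####.#.
####...
...#...
.......
.....#.
.......
.......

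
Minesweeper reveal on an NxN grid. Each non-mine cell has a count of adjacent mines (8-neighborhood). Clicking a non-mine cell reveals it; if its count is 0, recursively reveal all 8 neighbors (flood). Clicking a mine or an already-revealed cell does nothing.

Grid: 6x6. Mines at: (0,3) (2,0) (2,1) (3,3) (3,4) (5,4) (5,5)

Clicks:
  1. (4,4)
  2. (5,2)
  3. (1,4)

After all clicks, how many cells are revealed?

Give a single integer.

Click 1 (4,4) count=4: revealed 1 new [(4,4)] -> total=1
Click 2 (5,2) count=0: revealed 11 new [(3,0) (3,1) (3,2) (4,0) (4,1) (4,2) (4,3) (5,0) (5,1) (5,2) (5,3)] -> total=12
Click 3 (1,4) count=1: revealed 1 new [(1,4)] -> total=13

Answer: 13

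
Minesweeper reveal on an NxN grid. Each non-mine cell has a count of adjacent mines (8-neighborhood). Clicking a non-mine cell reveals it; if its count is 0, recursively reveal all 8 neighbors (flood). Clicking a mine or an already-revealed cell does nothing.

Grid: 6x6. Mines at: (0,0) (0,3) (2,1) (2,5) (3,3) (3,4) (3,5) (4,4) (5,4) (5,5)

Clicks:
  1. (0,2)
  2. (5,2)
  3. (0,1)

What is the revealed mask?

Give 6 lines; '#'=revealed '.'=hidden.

Answer: .##...
......
......
###...
####..
####..

Derivation:
Click 1 (0,2) count=1: revealed 1 new [(0,2)] -> total=1
Click 2 (5,2) count=0: revealed 11 new [(3,0) (3,1) (3,2) (4,0) (4,1) (4,2) (4,3) (5,0) (5,1) (5,2) (5,3)] -> total=12
Click 3 (0,1) count=1: revealed 1 new [(0,1)] -> total=13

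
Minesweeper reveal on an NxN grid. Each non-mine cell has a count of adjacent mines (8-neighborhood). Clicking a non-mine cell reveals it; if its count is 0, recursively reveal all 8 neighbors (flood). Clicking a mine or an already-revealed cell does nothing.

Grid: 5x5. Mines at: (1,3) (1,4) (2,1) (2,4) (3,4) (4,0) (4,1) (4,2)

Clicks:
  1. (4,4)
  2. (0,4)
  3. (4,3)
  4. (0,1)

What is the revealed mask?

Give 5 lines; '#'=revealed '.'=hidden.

Answer: ###.#
###..
.....
.....
...##

Derivation:
Click 1 (4,4) count=1: revealed 1 new [(4,4)] -> total=1
Click 2 (0,4) count=2: revealed 1 new [(0,4)] -> total=2
Click 3 (4,3) count=2: revealed 1 new [(4,3)] -> total=3
Click 4 (0,1) count=0: revealed 6 new [(0,0) (0,1) (0,2) (1,0) (1,1) (1,2)] -> total=9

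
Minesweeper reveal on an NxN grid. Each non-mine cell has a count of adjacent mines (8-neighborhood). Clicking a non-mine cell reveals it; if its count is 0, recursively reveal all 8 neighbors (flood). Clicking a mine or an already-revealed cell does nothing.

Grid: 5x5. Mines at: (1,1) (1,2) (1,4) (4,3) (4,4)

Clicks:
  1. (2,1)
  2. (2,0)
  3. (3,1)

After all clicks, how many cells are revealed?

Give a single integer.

Answer: 9

Derivation:
Click 1 (2,1) count=2: revealed 1 new [(2,1)] -> total=1
Click 2 (2,0) count=1: revealed 1 new [(2,0)] -> total=2
Click 3 (3,1) count=0: revealed 7 new [(2,2) (3,0) (3,1) (3,2) (4,0) (4,1) (4,2)] -> total=9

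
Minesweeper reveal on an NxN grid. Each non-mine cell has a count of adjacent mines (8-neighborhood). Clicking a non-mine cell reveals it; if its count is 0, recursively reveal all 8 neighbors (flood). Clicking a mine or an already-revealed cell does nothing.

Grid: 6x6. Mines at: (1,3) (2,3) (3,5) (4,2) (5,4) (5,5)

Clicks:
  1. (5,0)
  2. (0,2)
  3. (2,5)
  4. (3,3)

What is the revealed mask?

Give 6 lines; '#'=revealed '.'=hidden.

Answer: ###...
###...
###..#
####..
##....
##....

Derivation:
Click 1 (5,0) count=0: revealed 16 new [(0,0) (0,1) (0,2) (1,0) (1,1) (1,2) (2,0) (2,1) (2,2) (3,0) (3,1) (3,2) (4,0) (4,1) (5,0) (5,1)] -> total=16
Click 2 (0,2) count=1: revealed 0 new [(none)] -> total=16
Click 3 (2,5) count=1: revealed 1 new [(2,5)] -> total=17
Click 4 (3,3) count=2: revealed 1 new [(3,3)] -> total=18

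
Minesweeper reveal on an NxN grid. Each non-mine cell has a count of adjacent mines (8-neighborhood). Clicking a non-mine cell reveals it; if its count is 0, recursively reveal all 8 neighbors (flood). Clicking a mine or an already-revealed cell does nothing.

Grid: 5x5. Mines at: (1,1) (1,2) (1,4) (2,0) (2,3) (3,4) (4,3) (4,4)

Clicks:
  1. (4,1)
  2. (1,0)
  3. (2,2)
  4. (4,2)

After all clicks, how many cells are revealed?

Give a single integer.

Click 1 (4,1) count=0: revealed 6 new [(3,0) (3,1) (3,2) (4,0) (4,1) (4,2)] -> total=6
Click 2 (1,0) count=2: revealed 1 new [(1,0)] -> total=7
Click 3 (2,2) count=3: revealed 1 new [(2,2)] -> total=8
Click 4 (4,2) count=1: revealed 0 new [(none)] -> total=8

Answer: 8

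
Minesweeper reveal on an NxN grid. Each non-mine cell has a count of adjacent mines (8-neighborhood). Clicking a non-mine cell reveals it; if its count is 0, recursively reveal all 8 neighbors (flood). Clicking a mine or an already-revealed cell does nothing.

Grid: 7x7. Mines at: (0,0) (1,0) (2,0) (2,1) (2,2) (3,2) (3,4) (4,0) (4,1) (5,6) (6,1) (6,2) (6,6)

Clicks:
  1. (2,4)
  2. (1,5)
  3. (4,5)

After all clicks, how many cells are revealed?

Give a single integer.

Answer: 20

Derivation:
Click 1 (2,4) count=1: revealed 1 new [(2,4)] -> total=1
Click 2 (1,5) count=0: revealed 19 new [(0,1) (0,2) (0,3) (0,4) (0,5) (0,6) (1,1) (1,2) (1,3) (1,4) (1,5) (1,6) (2,3) (2,5) (2,6) (3,5) (3,6) (4,5) (4,6)] -> total=20
Click 3 (4,5) count=2: revealed 0 new [(none)] -> total=20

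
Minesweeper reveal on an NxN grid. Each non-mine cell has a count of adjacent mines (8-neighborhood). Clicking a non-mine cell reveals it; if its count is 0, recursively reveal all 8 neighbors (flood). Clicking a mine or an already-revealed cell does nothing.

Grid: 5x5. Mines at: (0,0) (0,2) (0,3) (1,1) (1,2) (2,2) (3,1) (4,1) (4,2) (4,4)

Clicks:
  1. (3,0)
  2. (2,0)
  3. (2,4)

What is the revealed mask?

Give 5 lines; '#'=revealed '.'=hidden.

Answer: .....
...##
#..##
#..##
.....

Derivation:
Click 1 (3,0) count=2: revealed 1 new [(3,0)] -> total=1
Click 2 (2,0) count=2: revealed 1 new [(2,0)] -> total=2
Click 3 (2,4) count=0: revealed 6 new [(1,3) (1,4) (2,3) (2,4) (3,3) (3,4)] -> total=8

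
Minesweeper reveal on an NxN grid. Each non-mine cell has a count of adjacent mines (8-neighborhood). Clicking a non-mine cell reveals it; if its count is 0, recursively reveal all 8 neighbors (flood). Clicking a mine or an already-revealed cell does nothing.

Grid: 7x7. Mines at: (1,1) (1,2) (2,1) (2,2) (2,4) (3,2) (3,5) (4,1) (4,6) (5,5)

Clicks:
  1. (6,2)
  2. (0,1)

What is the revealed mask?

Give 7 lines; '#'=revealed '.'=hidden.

Answer: .#.....
.......
.......
.......
..###..
#####..
#####..

Derivation:
Click 1 (6,2) count=0: revealed 13 new [(4,2) (4,3) (4,4) (5,0) (5,1) (5,2) (5,3) (5,4) (6,0) (6,1) (6,2) (6,3) (6,4)] -> total=13
Click 2 (0,1) count=2: revealed 1 new [(0,1)] -> total=14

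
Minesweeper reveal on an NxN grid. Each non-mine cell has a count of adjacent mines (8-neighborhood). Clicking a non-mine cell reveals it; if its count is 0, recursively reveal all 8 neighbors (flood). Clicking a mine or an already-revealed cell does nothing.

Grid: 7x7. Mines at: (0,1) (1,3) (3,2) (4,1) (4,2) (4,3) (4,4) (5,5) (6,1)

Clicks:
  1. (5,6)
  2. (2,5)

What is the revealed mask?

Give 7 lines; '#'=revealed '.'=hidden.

Answer: ....###
....###
....###
....###
.....##
......#
.......

Derivation:
Click 1 (5,6) count=1: revealed 1 new [(5,6)] -> total=1
Click 2 (2,5) count=0: revealed 14 new [(0,4) (0,5) (0,6) (1,4) (1,5) (1,6) (2,4) (2,5) (2,6) (3,4) (3,5) (3,6) (4,5) (4,6)] -> total=15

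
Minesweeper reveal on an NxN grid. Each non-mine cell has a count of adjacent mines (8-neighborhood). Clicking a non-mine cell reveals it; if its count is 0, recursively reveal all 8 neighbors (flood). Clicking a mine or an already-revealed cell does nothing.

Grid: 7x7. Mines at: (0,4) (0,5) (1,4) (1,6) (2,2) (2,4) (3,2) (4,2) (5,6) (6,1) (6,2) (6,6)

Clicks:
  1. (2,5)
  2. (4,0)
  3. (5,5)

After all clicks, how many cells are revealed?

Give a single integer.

Answer: 18

Derivation:
Click 1 (2,5) count=3: revealed 1 new [(2,5)] -> total=1
Click 2 (4,0) count=0: revealed 16 new [(0,0) (0,1) (0,2) (0,3) (1,0) (1,1) (1,2) (1,3) (2,0) (2,1) (3,0) (3,1) (4,0) (4,1) (5,0) (5,1)] -> total=17
Click 3 (5,5) count=2: revealed 1 new [(5,5)] -> total=18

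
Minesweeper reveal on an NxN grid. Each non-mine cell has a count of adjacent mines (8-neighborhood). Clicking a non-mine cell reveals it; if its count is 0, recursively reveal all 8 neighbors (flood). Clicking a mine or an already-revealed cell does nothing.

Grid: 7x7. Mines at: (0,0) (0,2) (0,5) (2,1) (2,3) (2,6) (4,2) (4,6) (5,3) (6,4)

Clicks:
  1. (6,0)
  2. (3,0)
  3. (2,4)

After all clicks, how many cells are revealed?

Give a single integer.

Answer: 11

Derivation:
Click 1 (6,0) count=0: revealed 10 new [(3,0) (3,1) (4,0) (4,1) (5,0) (5,1) (5,2) (6,0) (6,1) (6,2)] -> total=10
Click 2 (3,0) count=1: revealed 0 new [(none)] -> total=10
Click 3 (2,4) count=1: revealed 1 new [(2,4)] -> total=11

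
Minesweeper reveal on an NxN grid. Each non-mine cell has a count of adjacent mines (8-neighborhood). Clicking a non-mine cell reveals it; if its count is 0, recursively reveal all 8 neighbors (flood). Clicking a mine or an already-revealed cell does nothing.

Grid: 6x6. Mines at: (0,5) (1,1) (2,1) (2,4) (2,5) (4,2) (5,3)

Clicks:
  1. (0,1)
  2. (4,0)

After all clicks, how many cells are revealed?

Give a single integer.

Answer: 7

Derivation:
Click 1 (0,1) count=1: revealed 1 new [(0,1)] -> total=1
Click 2 (4,0) count=0: revealed 6 new [(3,0) (3,1) (4,0) (4,1) (5,0) (5,1)] -> total=7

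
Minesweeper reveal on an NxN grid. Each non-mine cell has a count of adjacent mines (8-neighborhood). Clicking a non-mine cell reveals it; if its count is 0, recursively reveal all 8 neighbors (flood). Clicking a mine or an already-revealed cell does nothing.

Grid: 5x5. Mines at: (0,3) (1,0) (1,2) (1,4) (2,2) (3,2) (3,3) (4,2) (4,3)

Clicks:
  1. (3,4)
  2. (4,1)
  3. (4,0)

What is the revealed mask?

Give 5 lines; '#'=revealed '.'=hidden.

Click 1 (3,4) count=2: revealed 1 new [(3,4)] -> total=1
Click 2 (4,1) count=2: revealed 1 new [(4,1)] -> total=2
Click 3 (4,0) count=0: revealed 5 new [(2,0) (2,1) (3,0) (3,1) (4,0)] -> total=7

Answer: .....
.....
##...
##..#
##...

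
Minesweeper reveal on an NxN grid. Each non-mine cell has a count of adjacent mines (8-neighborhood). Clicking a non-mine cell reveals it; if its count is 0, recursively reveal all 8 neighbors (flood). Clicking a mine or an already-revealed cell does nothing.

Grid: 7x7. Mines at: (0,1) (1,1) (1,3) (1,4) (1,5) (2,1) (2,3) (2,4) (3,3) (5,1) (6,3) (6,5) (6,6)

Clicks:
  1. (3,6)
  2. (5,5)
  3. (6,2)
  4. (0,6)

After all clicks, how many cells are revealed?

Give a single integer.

Answer: 13

Derivation:
Click 1 (3,6) count=0: revealed 11 new [(2,5) (2,6) (3,4) (3,5) (3,6) (4,4) (4,5) (4,6) (5,4) (5,5) (5,6)] -> total=11
Click 2 (5,5) count=2: revealed 0 new [(none)] -> total=11
Click 3 (6,2) count=2: revealed 1 new [(6,2)] -> total=12
Click 4 (0,6) count=1: revealed 1 new [(0,6)] -> total=13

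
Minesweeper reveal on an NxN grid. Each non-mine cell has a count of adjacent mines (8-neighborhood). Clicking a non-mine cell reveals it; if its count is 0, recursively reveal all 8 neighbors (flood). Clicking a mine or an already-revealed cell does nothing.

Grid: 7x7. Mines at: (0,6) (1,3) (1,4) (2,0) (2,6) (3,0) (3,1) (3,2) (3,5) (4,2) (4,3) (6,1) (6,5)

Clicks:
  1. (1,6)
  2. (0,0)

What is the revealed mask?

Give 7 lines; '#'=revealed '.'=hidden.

Click 1 (1,6) count=2: revealed 1 new [(1,6)] -> total=1
Click 2 (0,0) count=0: revealed 6 new [(0,0) (0,1) (0,2) (1,0) (1,1) (1,2)] -> total=7

Answer: ###....
###...#
.......
.......
.......
.......
.......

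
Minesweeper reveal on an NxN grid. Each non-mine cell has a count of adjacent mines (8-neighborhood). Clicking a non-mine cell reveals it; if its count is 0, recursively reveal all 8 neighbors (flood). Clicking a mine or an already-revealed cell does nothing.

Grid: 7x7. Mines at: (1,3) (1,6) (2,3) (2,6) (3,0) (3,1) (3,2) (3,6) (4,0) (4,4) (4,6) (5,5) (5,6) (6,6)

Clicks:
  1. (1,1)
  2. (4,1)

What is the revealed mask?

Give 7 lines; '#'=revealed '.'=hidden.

Click 1 (1,1) count=0: revealed 9 new [(0,0) (0,1) (0,2) (1,0) (1,1) (1,2) (2,0) (2,1) (2,2)] -> total=9
Click 2 (4,1) count=4: revealed 1 new [(4,1)] -> total=10

Answer: ###....
###....
###....
.......
.#.....
.......
.......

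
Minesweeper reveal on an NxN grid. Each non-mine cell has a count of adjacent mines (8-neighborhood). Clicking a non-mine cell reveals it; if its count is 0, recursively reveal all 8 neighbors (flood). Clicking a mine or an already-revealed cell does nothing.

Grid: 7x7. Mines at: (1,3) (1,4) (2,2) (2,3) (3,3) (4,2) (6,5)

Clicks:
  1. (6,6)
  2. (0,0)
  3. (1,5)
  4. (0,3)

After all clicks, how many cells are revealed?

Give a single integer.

Answer: 25

Derivation:
Click 1 (6,6) count=1: revealed 1 new [(6,6)] -> total=1
Click 2 (0,0) count=0: revealed 22 new [(0,0) (0,1) (0,2) (1,0) (1,1) (1,2) (2,0) (2,1) (3,0) (3,1) (4,0) (4,1) (5,0) (5,1) (5,2) (5,3) (5,4) (6,0) (6,1) (6,2) (6,3) (6,4)] -> total=23
Click 3 (1,5) count=1: revealed 1 new [(1,5)] -> total=24
Click 4 (0,3) count=2: revealed 1 new [(0,3)] -> total=25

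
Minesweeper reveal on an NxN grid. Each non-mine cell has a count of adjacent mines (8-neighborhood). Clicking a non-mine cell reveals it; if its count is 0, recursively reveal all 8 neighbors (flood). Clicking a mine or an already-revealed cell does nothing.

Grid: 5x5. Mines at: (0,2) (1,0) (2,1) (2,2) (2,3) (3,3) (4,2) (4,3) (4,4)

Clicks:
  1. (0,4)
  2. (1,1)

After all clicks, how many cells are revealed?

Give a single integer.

Click 1 (0,4) count=0: revealed 4 new [(0,3) (0,4) (1,3) (1,4)] -> total=4
Click 2 (1,1) count=4: revealed 1 new [(1,1)] -> total=5

Answer: 5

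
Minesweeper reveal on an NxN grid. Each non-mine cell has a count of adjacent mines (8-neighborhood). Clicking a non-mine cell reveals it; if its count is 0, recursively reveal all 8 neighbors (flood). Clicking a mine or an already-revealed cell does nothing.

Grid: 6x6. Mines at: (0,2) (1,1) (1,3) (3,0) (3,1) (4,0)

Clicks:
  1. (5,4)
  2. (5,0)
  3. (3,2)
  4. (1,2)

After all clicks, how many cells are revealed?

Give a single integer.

Click 1 (5,4) count=0: revealed 22 new [(0,4) (0,5) (1,4) (1,5) (2,2) (2,3) (2,4) (2,5) (3,2) (3,3) (3,4) (3,5) (4,1) (4,2) (4,3) (4,4) (4,5) (5,1) (5,2) (5,3) (5,4) (5,5)] -> total=22
Click 2 (5,0) count=1: revealed 1 new [(5,0)] -> total=23
Click 3 (3,2) count=1: revealed 0 new [(none)] -> total=23
Click 4 (1,2) count=3: revealed 1 new [(1,2)] -> total=24

Answer: 24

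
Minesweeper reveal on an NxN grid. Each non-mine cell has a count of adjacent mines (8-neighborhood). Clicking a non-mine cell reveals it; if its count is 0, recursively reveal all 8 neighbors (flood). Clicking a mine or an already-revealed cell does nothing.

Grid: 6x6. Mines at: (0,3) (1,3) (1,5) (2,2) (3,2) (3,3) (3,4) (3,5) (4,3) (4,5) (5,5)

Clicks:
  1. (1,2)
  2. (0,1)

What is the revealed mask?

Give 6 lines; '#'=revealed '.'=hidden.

Answer: ###...
###...
##....
##....
###...
###...

Derivation:
Click 1 (1,2) count=3: revealed 1 new [(1,2)] -> total=1
Click 2 (0,1) count=0: revealed 15 new [(0,0) (0,1) (0,2) (1,0) (1,1) (2,0) (2,1) (3,0) (3,1) (4,0) (4,1) (4,2) (5,0) (5,1) (5,2)] -> total=16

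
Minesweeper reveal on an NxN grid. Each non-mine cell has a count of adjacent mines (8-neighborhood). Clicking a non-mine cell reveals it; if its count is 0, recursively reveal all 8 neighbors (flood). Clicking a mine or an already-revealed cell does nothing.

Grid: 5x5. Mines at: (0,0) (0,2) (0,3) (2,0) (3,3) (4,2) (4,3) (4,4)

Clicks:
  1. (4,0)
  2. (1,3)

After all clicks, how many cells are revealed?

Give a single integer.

Answer: 5

Derivation:
Click 1 (4,0) count=0: revealed 4 new [(3,0) (3,1) (4,0) (4,1)] -> total=4
Click 2 (1,3) count=2: revealed 1 new [(1,3)] -> total=5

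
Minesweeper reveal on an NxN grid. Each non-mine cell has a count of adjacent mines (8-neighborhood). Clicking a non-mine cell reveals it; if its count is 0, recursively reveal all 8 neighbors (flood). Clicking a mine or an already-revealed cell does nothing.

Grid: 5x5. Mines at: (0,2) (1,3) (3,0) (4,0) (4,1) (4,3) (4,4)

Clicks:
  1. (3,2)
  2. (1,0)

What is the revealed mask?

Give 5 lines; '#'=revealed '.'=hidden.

Click 1 (3,2) count=2: revealed 1 new [(3,2)] -> total=1
Click 2 (1,0) count=0: revealed 6 new [(0,0) (0,1) (1,0) (1,1) (2,0) (2,1)] -> total=7

Answer: ##...
##...
##...
..#..
.....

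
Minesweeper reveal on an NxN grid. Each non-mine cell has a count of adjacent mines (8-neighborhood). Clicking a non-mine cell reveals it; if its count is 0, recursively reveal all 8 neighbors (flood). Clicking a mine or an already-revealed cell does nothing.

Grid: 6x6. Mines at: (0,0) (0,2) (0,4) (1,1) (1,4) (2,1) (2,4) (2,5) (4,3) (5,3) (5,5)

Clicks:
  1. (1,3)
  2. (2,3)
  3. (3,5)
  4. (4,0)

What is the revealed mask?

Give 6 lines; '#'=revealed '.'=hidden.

Click 1 (1,3) count=4: revealed 1 new [(1,3)] -> total=1
Click 2 (2,3) count=2: revealed 1 new [(2,3)] -> total=2
Click 3 (3,5) count=2: revealed 1 new [(3,5)] -> total=3
Click 4 (4,0) count=0: revealed 9 new [(3,0) (3,1) (3,2) (4,0) (4,1) (4,2) (5,0) (5,1) (5,2)] -> total=12

Answer: ......
...#..
...#..
###..#
###...
###...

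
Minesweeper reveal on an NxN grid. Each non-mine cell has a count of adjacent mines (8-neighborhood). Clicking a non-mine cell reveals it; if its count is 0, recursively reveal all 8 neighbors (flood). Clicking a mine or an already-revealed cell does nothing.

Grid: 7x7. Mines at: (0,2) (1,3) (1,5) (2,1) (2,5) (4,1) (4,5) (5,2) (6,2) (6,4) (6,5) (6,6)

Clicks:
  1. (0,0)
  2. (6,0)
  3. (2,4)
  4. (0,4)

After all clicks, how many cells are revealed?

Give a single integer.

Click 1 (0,0) count=0: revealed 4 new [(0,0) (0,1) (1,0) (1,1)] -> total=4
Click 2 (6,0) count=0: revealed 4 new [(5,0) (5,1) (6,0) (6,1)] -> total=8
Click 3 (2,4) count=3: revealed 1 new [(2,4)] -> total=9
Click 4 (0,4) count=2: revealed 1 new [(0,4)] -> total=10

Answer: 10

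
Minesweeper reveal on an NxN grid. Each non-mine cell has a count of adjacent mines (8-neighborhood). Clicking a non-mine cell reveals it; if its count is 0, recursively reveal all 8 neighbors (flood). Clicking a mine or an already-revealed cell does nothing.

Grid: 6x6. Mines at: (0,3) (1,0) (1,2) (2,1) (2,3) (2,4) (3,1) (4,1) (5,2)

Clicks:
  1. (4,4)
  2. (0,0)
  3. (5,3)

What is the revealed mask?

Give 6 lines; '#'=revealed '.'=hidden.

Click 1 (4,4) count=0: revealed 9 new [(3,3) (3,4) (3,5) (4,3) (4,4) (4,5) (5,3) (5,4) (5,5)] -> total=9
Click 2 (0,0) count=1: revealed 1 new [(0,0)] -> total=10
Click 3 (5,3) count=1: revealed 0 new [(none)] -> total=10

Answer: #.....
......
......
...###
...###
...###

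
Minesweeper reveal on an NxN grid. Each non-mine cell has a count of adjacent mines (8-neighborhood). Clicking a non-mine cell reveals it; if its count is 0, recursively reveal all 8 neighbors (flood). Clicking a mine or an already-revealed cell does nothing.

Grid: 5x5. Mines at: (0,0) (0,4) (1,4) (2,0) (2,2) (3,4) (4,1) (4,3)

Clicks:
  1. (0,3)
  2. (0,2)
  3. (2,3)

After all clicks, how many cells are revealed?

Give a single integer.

Click 1 (0,3) count=2: revealed 1 new [(0,3)] -> total=1
Click 2 (0,2) count=0: revealed 5 new [(0,1) (0,2) (1,1) (1,2) (1,3)] -> total=6
Click 3 (2,3) count=3: revealed 1 new [(2,3)] -> total=7

Answer: 7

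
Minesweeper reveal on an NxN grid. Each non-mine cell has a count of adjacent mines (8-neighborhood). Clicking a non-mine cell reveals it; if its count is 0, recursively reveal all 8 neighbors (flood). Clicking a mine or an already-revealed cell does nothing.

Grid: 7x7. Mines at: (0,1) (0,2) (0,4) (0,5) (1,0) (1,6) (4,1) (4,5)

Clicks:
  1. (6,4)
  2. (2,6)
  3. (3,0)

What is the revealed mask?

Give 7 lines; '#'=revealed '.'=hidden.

Click 1 (6,4) count=0: revealed 32 new [(1,1) (1,2) (1,3) (1,4) (1,5) (2,1) (2,2) (2,3) (2,4) (2,5) (3,1) (3,2) (3,3) (3,4) (3,5) (4,2) (4,3) (4,4) (5,0) (5,1) (5,2) (5,3) (5,4) (5,5) (5,6) (6,0) (6,1) (6,2) (6,3) (6,4) (6,5) (6,6)] -> total=32
Click 2 (2,6) count=1: revealed 1 new [(2,6)] -> total=33
Click 3 (3,0) count=1: revealed 1 new [(3,0)] -> total=34

Answer: .......
.#####.
.######
######.
..###..
#######
#######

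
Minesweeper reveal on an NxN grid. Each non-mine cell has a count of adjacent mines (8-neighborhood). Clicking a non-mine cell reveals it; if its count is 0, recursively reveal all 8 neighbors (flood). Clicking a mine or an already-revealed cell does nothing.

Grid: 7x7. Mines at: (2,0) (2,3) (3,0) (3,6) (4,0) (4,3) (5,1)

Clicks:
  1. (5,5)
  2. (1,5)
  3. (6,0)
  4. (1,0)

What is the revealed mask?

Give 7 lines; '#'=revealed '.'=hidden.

Answer: #######
#######
....###
.......
....###
..#####
#.#####

Derivation:
Click 1 (5,5) count=0: revealed 13 new [(4,4) (4,5) (4,6) (5,2) (5,3) (5,4) (5,5) (5,6) (6,2) (6,3) (6,4) (6,5) (6,6)] -> total=13
Click 2 (1,5) count=0: revealed 17 new [(0,0) (0,1) (0,2) (0,3) (0,4) (0,5) (0,6) (1,0) (1,1) (1,2) (1,3) (1,4) (1,5) (1,6) (2,4) (2,5) (2,6)] -> total=30
Click 3 (6,0) count=1: revealed 1 new [(6,0)] -> total=31
Click 4 (1,0) count=1: revealed 0 new [(none)] -> total=31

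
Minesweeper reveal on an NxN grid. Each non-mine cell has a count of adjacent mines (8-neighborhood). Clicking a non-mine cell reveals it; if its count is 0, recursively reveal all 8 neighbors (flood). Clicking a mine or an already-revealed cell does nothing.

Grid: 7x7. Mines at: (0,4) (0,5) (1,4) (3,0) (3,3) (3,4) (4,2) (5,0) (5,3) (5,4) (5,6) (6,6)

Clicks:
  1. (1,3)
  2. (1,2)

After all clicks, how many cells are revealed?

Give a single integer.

Click 1 (1,3) count=2: revealed 1 new [(1,3)] -> total=1
Click 2 (1,2) count=0: revealed 11 new [(0,0) (0,1) (0,2) (0,3) (1,0) (1,1) (1,2) (2,0) (2,1) (2,2) (2,3)] -> total=12

Answer: 12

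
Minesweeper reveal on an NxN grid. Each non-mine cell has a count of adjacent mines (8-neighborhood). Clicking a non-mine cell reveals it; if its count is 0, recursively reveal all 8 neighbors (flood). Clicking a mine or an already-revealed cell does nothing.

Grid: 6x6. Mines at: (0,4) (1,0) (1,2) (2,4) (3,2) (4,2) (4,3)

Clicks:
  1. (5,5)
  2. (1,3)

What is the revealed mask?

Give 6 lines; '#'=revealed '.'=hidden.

Answer: ......
...#..
......
....##
....##
....##

Derivation:
Click 1 (5,5) count=0: revealed 6 new [(3,4) (3,5) (4,4) (4,5) (5,4) (5,5)] -> total=6
Click 2 (1,3) count=3: revealed 1 new [(1,3)] -> total=7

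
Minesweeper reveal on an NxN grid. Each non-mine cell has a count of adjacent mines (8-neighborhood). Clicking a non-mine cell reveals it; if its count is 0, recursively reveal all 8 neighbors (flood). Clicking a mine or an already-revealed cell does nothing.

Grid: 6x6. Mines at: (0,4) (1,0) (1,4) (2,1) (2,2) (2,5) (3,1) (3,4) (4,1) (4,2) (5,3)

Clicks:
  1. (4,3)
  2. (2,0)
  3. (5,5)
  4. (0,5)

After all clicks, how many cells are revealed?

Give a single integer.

Click 1 (4,3) count=3: revealed 1 new [(4,3)] -> total=1
Click 2 (2,0) count=3: revealed 1 new [(2,0)] -> total=2
Click 3 (5,5) count=0: revealed 4 new [(4,4) (4,5) (5,4) (5,5)] -> total=6
Click 4 (0,5) count=2: revealed 1 new [(0,5)] -> total=7

Answer: 7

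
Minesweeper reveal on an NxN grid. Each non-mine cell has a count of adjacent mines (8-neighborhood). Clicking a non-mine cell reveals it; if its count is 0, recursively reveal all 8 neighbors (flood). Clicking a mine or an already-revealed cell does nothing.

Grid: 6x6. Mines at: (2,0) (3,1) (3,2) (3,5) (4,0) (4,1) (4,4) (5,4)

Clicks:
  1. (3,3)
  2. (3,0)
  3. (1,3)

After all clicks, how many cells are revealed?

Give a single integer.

Click 1 (3,3) count=2: revealed 1 new [(3,3)] -> total=1
Click 2 (3,0) count=4: revealed 1 new [(3,0)] -> total=2
Click 3 (1,3) count=0: revealed 17 new [(0,0) (0,1) (0,2) (0,3) (0,4) (0,5) (1,0) (1,1) (1,2) (1,3) (1,4) (1,5) (2,1) (2,2) (2,3) (2,4) (2,5)] -> total=19

Answer: 19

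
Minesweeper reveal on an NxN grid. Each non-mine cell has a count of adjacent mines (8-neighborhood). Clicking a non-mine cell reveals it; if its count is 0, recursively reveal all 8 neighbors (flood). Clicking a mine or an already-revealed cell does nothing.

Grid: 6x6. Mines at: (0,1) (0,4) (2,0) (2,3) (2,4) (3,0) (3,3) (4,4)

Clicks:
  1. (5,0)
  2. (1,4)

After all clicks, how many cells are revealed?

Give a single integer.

Answer: 9

Derivation:
Click 1 (5,0) count=0: revealed 8 new [(4,0) (4,1) (4,2) (4,3) (5,0) (5,1) (5,2) (5,3)] -> total=8
Click 2 (1,4) count=3: revealed 1 new [(1,4)] -> total=9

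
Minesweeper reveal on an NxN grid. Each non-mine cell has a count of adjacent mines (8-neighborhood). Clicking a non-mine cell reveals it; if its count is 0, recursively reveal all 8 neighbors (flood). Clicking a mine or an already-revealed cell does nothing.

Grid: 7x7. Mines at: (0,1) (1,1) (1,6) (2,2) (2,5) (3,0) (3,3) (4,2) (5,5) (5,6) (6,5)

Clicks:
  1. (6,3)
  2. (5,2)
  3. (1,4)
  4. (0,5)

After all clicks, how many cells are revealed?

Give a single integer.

Answer: 14

Derivation:
Click 1 (6,3) count=0: revealed 12 new [(4,0) (4,1) (5,0) (5,1) (5,2) (5,3) (5,4) (6,0) (6,1) (6,2) (6,3) (6,4)] -> total=12
Click 2 (5,2) count=1: revealed 0 new [(none)] -> total=12
Click 3 (1,4) count=1: revealed 1 new [(1,4)] -> total=13
Click 4 (0,5) count=1: revealed 1 new [(0,5)] -> total=14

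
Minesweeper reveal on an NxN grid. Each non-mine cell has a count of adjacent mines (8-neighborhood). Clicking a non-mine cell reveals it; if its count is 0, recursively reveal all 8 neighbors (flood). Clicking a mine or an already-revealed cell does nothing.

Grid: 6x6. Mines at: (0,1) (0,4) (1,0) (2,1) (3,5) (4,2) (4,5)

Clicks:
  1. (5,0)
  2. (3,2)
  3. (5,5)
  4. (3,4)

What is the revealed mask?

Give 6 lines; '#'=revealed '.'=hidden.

Click 1 (5,0) count=0: revealed 6 new [(3,0) (3,1) (4,0) (4,1) (5,0) (5,1)] -> total=6
Click 2 (3,2) count=2: revealed 1 new [(3,2)] -> total=7
Click 3 (5,5) count=1: revealed 1 new [(5,5)] -> total=8
Click 4 (3,4) count=2: revealed 1 new [(3,4)] -> total=9

Answer: ......
......
......
###.#.
##....
##...#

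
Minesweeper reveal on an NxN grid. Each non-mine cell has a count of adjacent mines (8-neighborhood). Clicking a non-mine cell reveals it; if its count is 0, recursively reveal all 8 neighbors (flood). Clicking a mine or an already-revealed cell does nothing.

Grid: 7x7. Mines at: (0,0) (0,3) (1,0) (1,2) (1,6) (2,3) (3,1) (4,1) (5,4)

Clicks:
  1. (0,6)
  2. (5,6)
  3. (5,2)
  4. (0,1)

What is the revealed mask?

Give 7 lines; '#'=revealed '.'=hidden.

Click 1 (0,6) count=1: revealed 1 new [(0,6)] -> total=1
Click 2 (5,6) count=0: revealed 13 new [(2,4) (2,5) (2,6) (3,4) (3,5) (3,6) (4,4) (4,5) (4,6) (5,5) (5,6) (6,5) (6,6)] -> total=14
Click 3 (5,2) count=1: revealed 1 new [(5,2)] -> total=15
Click 4 (0,1) count=3: revealed 1 new [(0,1)] -> total=16

Answer: .#....#
.......
....###
....###
....###
..#..##
.....##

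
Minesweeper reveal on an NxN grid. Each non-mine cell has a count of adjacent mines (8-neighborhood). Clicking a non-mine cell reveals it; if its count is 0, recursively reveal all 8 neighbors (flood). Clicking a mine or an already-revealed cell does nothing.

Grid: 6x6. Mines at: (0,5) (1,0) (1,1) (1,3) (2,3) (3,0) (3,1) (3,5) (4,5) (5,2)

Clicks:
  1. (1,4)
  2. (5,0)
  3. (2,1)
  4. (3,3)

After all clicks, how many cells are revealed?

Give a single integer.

Click 1 (1,4) count=3: revealed 1 new [(1,4)] -> total=1
Click 2 (5,0) count=0: revealed 4 new [(4,0) (4,1) (5,0) (5,1)] -> total=5
Click 3 (2,1) count=4: revealed 1 new [(2,1)] -> total=6
Click 4 (3,3) count=1: revealed 1 new [(3,3)] -> total=7

Answer: 7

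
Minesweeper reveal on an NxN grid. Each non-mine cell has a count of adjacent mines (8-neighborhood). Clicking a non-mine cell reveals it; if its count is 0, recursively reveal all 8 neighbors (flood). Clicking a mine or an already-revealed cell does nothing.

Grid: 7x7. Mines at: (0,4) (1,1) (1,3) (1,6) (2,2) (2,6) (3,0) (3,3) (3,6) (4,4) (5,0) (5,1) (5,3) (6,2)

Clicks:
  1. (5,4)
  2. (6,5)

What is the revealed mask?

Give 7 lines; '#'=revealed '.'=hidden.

Click 1 (5,4) count=2: revealed 1 new [(5,4)] -> total=1
Click 2 (6,5) count=0: revealed 7 new [(4,5) (4,6) (5,5) (5,6) (6,4) (6,5) (6,6)] -> total=8

Answer: .......
.......
.......
.......
.....##
....###
....###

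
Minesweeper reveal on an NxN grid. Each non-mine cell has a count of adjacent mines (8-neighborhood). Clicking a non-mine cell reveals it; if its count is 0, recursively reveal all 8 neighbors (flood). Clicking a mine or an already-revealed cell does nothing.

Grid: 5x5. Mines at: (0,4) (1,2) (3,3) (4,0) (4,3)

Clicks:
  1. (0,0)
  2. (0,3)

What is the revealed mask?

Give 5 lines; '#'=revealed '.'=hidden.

Answer: ##.#.
##...
##...
##...
.....

Derivation:
Click 1 (0,0) count=0: revealed 8 new [(0,0) (0,1) (1,0) (1,1) (2,0) (2,1) (3,0) (3,1)] -> total=8
Click 2 (0,3) count=2: revealed 1 new [(0,3)] -> total=9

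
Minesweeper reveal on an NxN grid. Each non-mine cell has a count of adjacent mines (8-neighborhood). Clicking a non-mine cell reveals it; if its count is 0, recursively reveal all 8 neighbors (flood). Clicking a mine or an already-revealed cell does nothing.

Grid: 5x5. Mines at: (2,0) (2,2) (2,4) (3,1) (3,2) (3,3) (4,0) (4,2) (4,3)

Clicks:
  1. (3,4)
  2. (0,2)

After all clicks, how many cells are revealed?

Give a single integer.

Click 1 (3,4) count=3: revealed 1 new [(3,4)] -> total=1
Click 2 (0,2) count=0: revealed 10 new [(0,0) (0,1) (0,2) (0,3) (0,4) (1,0) (1,1) (1,2) (1,3) (1,4)] -> total=11

Answer: 11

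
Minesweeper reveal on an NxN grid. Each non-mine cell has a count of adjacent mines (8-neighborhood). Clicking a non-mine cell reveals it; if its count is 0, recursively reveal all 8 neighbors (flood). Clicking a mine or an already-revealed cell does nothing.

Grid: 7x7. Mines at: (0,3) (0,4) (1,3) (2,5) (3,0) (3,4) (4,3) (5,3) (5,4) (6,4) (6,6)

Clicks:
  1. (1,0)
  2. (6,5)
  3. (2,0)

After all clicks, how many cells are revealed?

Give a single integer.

Click 1 (1,0) count=0: revealed 9 new [(0,0) (0,1) (0,2) (1,0) (1,1) (1,2) (2,0) (2,1) (2,2)] -> total=9
Click 2 (6,5) count=3: revealed 1 new [(6,5)] -> total=10
Click 3 (2,0) count=1: revealed 0 new [(none)] -> total=10

Answer: 10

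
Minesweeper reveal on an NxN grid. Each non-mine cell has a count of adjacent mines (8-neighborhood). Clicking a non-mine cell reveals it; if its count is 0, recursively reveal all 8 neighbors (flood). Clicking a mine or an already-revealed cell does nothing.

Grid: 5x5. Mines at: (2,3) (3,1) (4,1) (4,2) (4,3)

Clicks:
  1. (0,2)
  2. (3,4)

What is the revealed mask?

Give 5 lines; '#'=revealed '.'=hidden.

Click 1 (0,2) count=0: revealed 13 new [(0,0) (0,1) (0,2) (0,3) (0,4) (1,0) (1,1) (1,2) (1,3) (1,4) (2,0) (2,1) (2,2)] -> total=13
Click 2 (3,4) count=2: revealed 1 new [(3,4)] -> total=14

Answer: #####
#####
###..
....#
.....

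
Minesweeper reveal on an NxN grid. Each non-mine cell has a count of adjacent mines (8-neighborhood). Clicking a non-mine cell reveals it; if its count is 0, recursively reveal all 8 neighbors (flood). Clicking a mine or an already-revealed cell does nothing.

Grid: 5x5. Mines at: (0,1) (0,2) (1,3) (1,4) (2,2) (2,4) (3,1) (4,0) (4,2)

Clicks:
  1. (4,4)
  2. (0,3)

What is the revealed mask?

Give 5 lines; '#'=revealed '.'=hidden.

Answer: ...#.
.....
.....
...##
...##

Derivation:
Click 1 (4,4) count=0: revealed 4 new [(3,3) (3,4) (4,3) (4,4)] -> total=4
Click 2 (0,3) count=3: revealed 1 new [(0,3)] -> total=5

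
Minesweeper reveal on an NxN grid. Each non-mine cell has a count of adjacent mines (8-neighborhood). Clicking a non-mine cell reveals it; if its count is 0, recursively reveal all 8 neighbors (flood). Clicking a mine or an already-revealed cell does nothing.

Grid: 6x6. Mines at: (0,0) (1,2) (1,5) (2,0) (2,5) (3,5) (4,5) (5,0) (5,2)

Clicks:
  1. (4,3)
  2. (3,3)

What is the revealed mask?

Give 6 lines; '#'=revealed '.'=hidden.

Click 1 (4,3) count=1: revealed 1 new [(4,3)] -> total=1
Click 2 (3,3) count=0: revealed 11 new [(2,1) (2,2) (2,3) (2,4) (3,1) (3,2) (3,3) (3,4) (4,1) (4,2) (4,4)] -> total=12

Answer: ......
......
.####.
.####.
.####.
......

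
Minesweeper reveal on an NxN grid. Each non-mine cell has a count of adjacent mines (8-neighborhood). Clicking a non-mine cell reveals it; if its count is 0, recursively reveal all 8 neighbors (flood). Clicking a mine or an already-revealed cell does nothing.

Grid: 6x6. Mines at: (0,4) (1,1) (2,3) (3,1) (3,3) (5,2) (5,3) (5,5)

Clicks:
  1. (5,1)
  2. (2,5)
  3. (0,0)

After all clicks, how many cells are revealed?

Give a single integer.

Click 1 (5,1) count=1: revealed 1 new [(5,1)] -> total=1
Click 2 (2,5) count=0: revealed 8 new [(1,4) (1,5) (2,4) (2,5) (3,4) (3,5) (4,4) (4,5)] -> total=9
Click 3 (0,0) count=1: revealed 1 new [(0,0)] -> total=10

Answer: 10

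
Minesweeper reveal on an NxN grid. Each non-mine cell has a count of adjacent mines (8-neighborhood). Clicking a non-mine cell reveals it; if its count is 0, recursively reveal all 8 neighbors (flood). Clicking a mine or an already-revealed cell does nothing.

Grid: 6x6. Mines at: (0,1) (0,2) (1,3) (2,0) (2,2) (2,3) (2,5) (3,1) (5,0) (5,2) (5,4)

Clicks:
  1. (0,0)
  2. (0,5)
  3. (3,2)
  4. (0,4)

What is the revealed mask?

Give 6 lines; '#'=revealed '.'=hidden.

Click 1 (0,0) count=1: revealed 1 new [(0,0)] -> total=1
Click 2 (0,5) count=0: revealed 4 new [(0,4) (0,5) (1,4) (1,5)] -> total=5
Click 3 (3,2) count=3: revealed 1 new [(3,2)] -> total=6
Click 4 (0,4) count=1: revealed 0 new [(none)] -> total=6

Answer: #...##
....##
......
..#...
......
......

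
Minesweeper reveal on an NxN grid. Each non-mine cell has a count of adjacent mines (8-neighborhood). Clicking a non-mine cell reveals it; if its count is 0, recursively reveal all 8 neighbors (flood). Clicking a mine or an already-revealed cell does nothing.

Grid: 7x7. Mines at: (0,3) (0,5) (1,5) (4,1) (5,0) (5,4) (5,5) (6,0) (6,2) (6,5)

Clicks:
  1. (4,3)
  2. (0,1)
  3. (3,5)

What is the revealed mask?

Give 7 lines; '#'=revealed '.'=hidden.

Answer: ###....
#####..
#######
#######
..#####
.......
.......

Derivation:
Click 1 (4,3) count=1: revealed 1 new [(4,3)] -> total=1
Click 2 (0,1) count=0: revealed 26 new [(0,0) (0,1) (0,2) (1,0) (1,1) (1,2) (1,3) (1,4) (2,0) (2,1) (2,2) (2,3) (2,4) (2,5) (2,6) (3,0) (3,1) (3,2) (3,3) (3,4) (3,5) (3,6) (4,2) (4,4) (4,5) (4,6)] -> total=27
Click 3 (3,5) count=0: revealed 0 new [(none)] -> total=27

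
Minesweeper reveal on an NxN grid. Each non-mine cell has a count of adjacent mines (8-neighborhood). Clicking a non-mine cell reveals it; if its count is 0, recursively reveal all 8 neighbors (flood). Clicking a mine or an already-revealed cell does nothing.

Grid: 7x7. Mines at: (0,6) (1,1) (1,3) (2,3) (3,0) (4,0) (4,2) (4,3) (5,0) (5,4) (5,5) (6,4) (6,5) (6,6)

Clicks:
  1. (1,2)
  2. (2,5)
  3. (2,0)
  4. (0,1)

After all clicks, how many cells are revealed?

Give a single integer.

Click 1 (1,2) count=3: revealed 1 new [(1,2)] -> total=1
Click 2 (2,5) count=0: revealed 12 new [(1,4) (1,5) (1,6) (2,4) (2,5) (2,6) (3,4) (3,5) (3,6) (4,4) (4,5) (4,6)] -> total=13
Click 3 (2,0) count=2: revealed 1 new [(2,0)] -> total=14
Click 4 (0,1) count=1: revealed 1 new [(0,1)] -> total=15

Answer: 15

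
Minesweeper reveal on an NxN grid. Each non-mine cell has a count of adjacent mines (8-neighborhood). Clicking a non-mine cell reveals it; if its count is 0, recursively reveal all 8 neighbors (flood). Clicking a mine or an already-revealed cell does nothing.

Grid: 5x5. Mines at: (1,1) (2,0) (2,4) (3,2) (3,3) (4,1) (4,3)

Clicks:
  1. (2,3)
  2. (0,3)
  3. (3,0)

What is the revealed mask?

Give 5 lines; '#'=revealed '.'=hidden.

Click 1 (2,3) count=3: revealed 1 new [(2,3)] -> total=1
Click 2 (0,3) count=0: revealed 6 new [(0,2) (0,3) (0,4) (1,2) (1,3) (1,4)] -> total=7
Click 3 (3,0) count=2: revealed 1 new [(3,0)] -> total=8

Answer: ..###
..###
...#.
#....
.....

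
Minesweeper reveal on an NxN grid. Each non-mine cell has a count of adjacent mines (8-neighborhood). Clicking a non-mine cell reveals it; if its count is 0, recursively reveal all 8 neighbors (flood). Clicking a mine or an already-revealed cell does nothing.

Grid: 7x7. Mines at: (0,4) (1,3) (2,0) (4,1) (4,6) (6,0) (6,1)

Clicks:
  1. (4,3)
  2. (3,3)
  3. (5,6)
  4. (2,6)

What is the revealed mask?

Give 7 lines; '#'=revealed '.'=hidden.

Click 1 (4,3) count=0: revealed 29 new [(0,5) (0,6) (1,4) (1,5) (1,6) (2,2) (2,3) (2,4) (2,5) (2,6) (3,2) (3,3) (3,4) (3,5) (3,6) (4,2) (4,3) (4,4) (4,5) (5,2) (5,3) (5,4) (5,5) (5,6) (6,2) (6,3) (6,4) (6,5) (6,6)] -> total=29
Click 2 (3,3) count=0: revealed 0 new [(none)] -> total=29
Click 3 (5,6) count=1: revealed 0 new [(none)] -> total=29
Click 4 (2,6) count=0: revealed 0 new [(none)] -> total=29

Answer: .....##
....###
..#####
..#####
..####.
..#####
..#####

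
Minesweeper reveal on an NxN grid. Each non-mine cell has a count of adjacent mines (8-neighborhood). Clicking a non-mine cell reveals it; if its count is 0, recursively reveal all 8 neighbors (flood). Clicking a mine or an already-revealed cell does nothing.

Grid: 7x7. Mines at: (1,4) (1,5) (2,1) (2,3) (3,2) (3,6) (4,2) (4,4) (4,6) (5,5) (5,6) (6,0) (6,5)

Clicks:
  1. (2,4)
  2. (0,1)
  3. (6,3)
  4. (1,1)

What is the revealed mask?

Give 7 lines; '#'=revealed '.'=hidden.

Click 1 (2,4) count=3: revealed 1 new [(2,4)] -> total=1
Click 2 (0,1) count=0: revealed 8 new [(0,0) (0,1) (0,2) (0,3) (1,0) (1,1) (1,2) (1,3)] -> total=9
Click 3 (6,3) count=0: revealed 8 new [(5,1) (5,2) (5,3) (5,4) (6,1) (6,2) (6,3) (6,4)] -> total=17
Click 4 (1,1) count=1: revealed 0 new [(none)] -> total=17

Answer: ####...
####...
....#..
.......
.......
.####..
.####..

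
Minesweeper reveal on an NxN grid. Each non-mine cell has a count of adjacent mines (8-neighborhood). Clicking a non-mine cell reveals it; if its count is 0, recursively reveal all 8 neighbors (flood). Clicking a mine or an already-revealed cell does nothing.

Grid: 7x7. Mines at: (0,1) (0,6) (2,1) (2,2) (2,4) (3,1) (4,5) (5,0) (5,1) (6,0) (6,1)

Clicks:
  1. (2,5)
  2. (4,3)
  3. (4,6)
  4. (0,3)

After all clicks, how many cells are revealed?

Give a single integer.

Answer: 26

Derivation:
Click 1 (2,5) count=1: revealed 1 new [(2,5)] -> total=1
Click 2 (4,3) count=0: revealed 16 new [(3,2) (3,3) (3,4) (4,2) (4,3) (4,4) (5,2) (5,3) (5,4) (5,5) (5,6) (6,2) (6,3) (6,4) (6,5) (6,6)] -> total=17
Click 3 (4,6) count=1: revealed 1 new [(4,6)] -> total=18
Click 4 (0,3) count=0: revealed 8 new [(0,2) (0,3) (0,4) (0,5) (1,2) (1,3) (1,4) (1,5)] -> total=26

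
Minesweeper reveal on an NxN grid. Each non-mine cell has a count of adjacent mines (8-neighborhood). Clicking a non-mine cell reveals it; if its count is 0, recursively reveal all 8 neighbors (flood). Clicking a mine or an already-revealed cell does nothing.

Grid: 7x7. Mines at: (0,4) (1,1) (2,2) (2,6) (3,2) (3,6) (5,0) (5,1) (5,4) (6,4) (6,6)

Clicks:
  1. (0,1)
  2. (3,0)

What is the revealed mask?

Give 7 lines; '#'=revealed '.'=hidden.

Answer: .#.....
.......
##.....
##.....
##.....
.......
.......

Derivation:
Click 1 (0,1) count=1: revealed 1 new [(0,1)] -> total=1
Click 2 (3,0) count=0: revealed 6 new [(2,0) (2,1) (3,0) (3,1) (4,0) (4,1)] -> total=7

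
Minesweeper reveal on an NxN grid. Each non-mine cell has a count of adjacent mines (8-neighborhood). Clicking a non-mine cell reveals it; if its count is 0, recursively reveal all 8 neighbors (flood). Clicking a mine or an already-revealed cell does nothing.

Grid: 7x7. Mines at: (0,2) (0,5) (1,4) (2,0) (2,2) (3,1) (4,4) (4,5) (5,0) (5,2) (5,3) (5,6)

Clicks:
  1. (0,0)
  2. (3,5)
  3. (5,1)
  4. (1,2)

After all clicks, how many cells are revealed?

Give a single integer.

Click 1 (0,0) count=0: revealed 4 new [(0,0) (0,1) (1,0) (1,1)] -> total=4
Click 2 (3,5) count=2: revealed 1 new [(3,5)] -> total=5
Click 3 (5,1) count=2: revealed 1 new [(5,1)] -> total=6
Click 4 (1,2) count=2: revealed 1 new [(1,2)] -> total=7

Answer: 7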